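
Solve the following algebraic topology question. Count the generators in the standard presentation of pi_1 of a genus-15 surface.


Standard presentation: pi_1(Sigma_g) = <a_1,b_1,...,a_g,b_g | [a_1,b_1]...[a_g,b_g] = 1>.
Number of generators = 2g = 2*15 = 30

30


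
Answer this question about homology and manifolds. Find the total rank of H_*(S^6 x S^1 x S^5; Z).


Total Betti number is multiplicative under products.
Each S^d (d>=1) has total Betti number 2.
There are 3 sphere factors.
Total = 2^3 = 8

8


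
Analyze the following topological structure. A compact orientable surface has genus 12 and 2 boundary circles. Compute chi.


For a compact orientable surface with genus g and b boundary components: chi = 2 - 2g - b.
chi = 2 - 2*12 - 2 = 2 - 24 - 2 = -24

-24


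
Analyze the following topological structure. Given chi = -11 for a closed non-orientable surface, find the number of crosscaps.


chi = 2 - k for closed non-orientable surfaces with k crosscaps.
-11 = 2 - k
k = 2 - (-11) = 13

13


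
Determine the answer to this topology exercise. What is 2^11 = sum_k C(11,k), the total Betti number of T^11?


b_k(T^11) = C(11,k), so the sum over k is sum_k C(11,k) = 2^11.
Total = 2^11 = 2048

2048


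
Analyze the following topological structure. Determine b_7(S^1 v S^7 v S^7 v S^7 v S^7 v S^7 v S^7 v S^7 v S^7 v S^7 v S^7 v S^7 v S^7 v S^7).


For a wedge of spheres, H_k (k>0) is free on one generator per sphere of dimension k.
Spheres of dimension 7: count = 13.
b_7 = 13

13


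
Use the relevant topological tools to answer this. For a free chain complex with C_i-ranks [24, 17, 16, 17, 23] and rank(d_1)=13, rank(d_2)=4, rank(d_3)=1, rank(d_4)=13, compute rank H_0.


rank H_k = rank(ker d_k) - rank(im d_{k+1}).
rank(ker d_0) = rank(C_0) - rank(d_0) = 24 - 0 = 24.
rank(im d_{0+1}) = 13.
rank H_0 = 24 - 13 = 11

11


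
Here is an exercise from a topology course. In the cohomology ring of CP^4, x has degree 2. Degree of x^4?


|x| = 2 in H^*(CP^n).
|x^4| = 4 * |x| = 4 * 2 = 8

8


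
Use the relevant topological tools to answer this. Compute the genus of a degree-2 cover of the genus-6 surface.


For an n-sheeted cover: chi(E) = n * chi(B).
chi(Sigma_6) = 2 - 2*6 = -10.
chi(E) = 2 * (-10) = -20.
genus(E) = (2 - chi(E))/2 = (2 - (-20))/2 = 22/2 = 11

11


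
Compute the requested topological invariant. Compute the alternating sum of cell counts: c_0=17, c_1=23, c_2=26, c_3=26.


chi = sum_k (-1)^k c_k.
= (-1)^0*17 + (-1)^1*23 + (-1)^2*26 + (-1)^3*26
= (17) + (-23) + (26) + (-26)
= -6

-6


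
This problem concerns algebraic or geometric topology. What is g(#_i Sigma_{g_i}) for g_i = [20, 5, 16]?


Genus is additive under connected sum of orientable surfaces.
g = 20 + 5 + 16 = 41

41


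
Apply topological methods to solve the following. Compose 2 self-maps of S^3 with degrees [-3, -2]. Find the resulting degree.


Degree is multiplicative: deg(composition) = product of degrees.
= (-3) * (-2) = 6

6


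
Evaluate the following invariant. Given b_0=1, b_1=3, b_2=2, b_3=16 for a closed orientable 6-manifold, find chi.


By Poincare duality b_k = b_{6-k}, so full Betti numbers: b_0=1, b_1=3, b_2=2, b_3=16, b_4=2, b_5=3, b_6=1.
chi = sum (-1)^k b_k = -16

-16


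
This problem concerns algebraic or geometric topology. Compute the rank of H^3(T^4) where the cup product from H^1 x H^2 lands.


Cup product: H^p x H^q -> H^{p+q}; here p+q = 1+2 = 3.
rank H^k(T^n) = C(n,k).
C(4,3) = 4

4


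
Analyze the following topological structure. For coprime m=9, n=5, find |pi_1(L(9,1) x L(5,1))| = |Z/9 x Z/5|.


pi_1(X x Y) = pi_1(X) x pi_1(Y).
pi_1(L(9,1)) = Z/9, pi_1(L(5,1)) = Z/5.
|Z/9 x Z/5| = 9 * 5 = 45

45


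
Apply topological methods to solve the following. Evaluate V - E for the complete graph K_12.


K_12: V = 12, E = C(12,2) = 66.
chi = V - E = 12 - 66 = -54

-54


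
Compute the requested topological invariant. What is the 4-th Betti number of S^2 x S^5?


Each S^d has Poincare polynomial 1 + t^d.
The product S^2 x S^5 has Poincare polynomial prod(1+t^d_i).
Expanding: b_0=1, b_2=1, b_5=1, b_7=1.
b_4 = 0

0


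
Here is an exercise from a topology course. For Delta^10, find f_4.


Delta^10 has 10+1 vertices. A 4-face is a choice of 4+1 vertices.
f_4 = C(10+1, 4+1) = C(11,5) = 462

462


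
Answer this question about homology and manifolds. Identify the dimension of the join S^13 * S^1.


Join of spheres: S^m * S^n = S^{m+n+1}.
dim = 13 + 1 + 1 = 15

15


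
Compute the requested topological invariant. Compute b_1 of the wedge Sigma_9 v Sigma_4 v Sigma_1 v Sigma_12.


For a wedge X v Y: reduced H_k(X v Y) = H_k(X) + H_k(Y).
Each Sigma_g contributes b_1 = 2g.
b_1 = 18 + 8 + 2 + 24 = 52

52


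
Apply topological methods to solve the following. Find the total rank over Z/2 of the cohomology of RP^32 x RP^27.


dim H^*(RP^n; Z/2) = n+1 (one Z/2 in each degree 0..n).
Total Betti number is multiplicative.
Total = (32+1) * (27+1) = 33 * 28 = 924

924


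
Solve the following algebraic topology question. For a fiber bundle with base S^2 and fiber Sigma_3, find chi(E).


chi(S^2) = 2 (n even), chi(Sigma_3) = 2 - 2*3 = -4.
chi(E) = 2 * (-4) = -8

-8


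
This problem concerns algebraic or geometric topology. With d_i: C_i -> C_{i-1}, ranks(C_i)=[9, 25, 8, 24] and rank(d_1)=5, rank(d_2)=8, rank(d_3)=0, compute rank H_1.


rank H_k = rank(ker d_k) - rank(im d_{k+1}).
rank(ker d_1) = rank(C_1) - rank(d_1) = 25 - 5 = 20.
rank(im d_{1+1}) = 8.
rank H_1 = 20 - 8 = 12

12


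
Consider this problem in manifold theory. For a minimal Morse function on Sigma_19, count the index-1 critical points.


A perfect Morse function has m_k = b_k.
For Sigma_19: b_0=1, b_1=2g=38, b_2=1.
Saddles m_1 = 2g = 38

38


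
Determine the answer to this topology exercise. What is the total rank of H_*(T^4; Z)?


b_k(T^4) = C(4,k), so the sum over k is sum_k C(4,k) = 2^4.
Total = 2^4 = 16

16


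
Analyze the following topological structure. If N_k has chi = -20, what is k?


chi = 2 - k for closed non-orientable surfaces with k crosscaps.
-20 = 2 - k
k = 2 - (-20) = 22

22


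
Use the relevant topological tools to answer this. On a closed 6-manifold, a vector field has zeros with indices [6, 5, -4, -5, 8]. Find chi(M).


Poincare-Hopf: chi(M) = sum of indices of zeros.
chi = (6) + (5) + (-4) + (-5) + (8) = 10

10


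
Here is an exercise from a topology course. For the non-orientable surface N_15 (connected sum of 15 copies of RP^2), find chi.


For a non-orientable closed surface with k crosscaps: chi = 2 - k.
Here k = 15.
chi = 2 - 15 = -13

-13


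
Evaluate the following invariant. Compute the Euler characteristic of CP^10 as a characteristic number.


For any closed oriented manifold, <e(TM),[M]> = chi(M).
chi(CP^10) = 10+1 = 11

11


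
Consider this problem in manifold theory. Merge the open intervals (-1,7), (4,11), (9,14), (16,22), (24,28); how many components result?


Sort and merge overlapping open intervals.
Merged: (-1,14), (16,22), (24,28).
Number of components = 3

3


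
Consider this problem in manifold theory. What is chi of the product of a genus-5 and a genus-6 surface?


chi(Sigma_5) = 2 - 2*5 = -8
chi(Sigma_6) = 2 - 2*6 = -10
chi(product) = (-8) * (-10) = 80

80


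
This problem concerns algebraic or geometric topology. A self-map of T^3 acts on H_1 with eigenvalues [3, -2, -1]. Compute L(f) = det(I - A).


For a torus self-map: L(f) = det(I - A) where A acts on H_1.
L(f) = (1-3) * (1--2) * (1--1) = -2 * 3 * 2 = -12

-12


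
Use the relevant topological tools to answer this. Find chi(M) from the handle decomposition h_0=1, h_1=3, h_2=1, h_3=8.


Handles of index k contribute (-1)^k to chi (same as CW cells).
chi = (1) + (-3) + (1) + (-8) = -9

-9


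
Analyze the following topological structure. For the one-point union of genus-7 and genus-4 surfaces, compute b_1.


For a wedge: H_1(A v B) = H_1(A) + H_1(B).
b_1(Sigma_7) = 14, b_1(Sigma_4) = 8.
b_1 = 14 + 8 = 22

22


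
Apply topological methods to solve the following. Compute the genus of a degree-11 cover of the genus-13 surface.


For an n-sheeted cover: chi(E) = n * chi(B).
chi(Sigma_13) = 2 - 2*13 = -24.
chi(E) = 11 * (-24) = -264.
genus(E) = (2 - chi(E))/2 = (2 - (-264))/2 = 266/2 = 133

133


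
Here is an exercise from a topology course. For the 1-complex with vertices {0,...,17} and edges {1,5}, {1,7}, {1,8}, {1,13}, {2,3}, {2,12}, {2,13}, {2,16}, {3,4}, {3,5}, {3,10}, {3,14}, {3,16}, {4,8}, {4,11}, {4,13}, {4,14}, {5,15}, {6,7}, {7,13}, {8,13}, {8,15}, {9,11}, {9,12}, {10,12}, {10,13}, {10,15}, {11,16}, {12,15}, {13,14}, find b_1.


b_1 = E - V + (number of components).
E = 30, V = 18, components = 3.
b_1 = 30 - 18 + 3 = 15

15


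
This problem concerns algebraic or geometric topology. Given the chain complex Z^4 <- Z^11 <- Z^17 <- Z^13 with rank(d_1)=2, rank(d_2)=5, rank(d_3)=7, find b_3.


rank H_k = rank(ker d_k) - rank(im d_{k+1}).
rank(ker d_3) = rank(C_3) - rank(d_3) = 13 - 7 = 6.
rank(im d_{3+1}) = 0.
rank H_3 = 6 - 0 = 6

6


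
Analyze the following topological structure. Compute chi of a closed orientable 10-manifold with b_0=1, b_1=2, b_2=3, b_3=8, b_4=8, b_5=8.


By Poincare duality b_k = b_{10-k}, so full Betti numbers: b_0=1, b_1=2, b_2=3, b_3=8, b_4=8, b_5=8, b_6=8, b_7=8, b_8=3, b_9=2, b_10=1.
chi = sum (-1)^k b_k = -4

-4


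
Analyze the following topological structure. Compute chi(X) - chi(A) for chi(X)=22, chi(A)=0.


Relative Euler characteristic: chi(X, A) = chi(X) - chi(A).
= 22 - (0) = 22

22


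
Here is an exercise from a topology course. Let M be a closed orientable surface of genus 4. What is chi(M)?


For a closed orientable surface of genus g: chi = 2 - 2g.
Here g = 4.
chi = 2 - 2*4 = 2 - 8 = -6

-6


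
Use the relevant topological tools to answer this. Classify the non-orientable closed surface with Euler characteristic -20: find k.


chi = 2 - k for closed non-orientable surfaces with k crosscaps.
-20 = 2 - k
k = 2 - (-20) = 22

22


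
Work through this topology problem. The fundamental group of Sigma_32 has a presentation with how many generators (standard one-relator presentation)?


Standard presentation: pi_1(Sigma_g) = <a_1,b_1,...,a_g,b_g | [a_1,b_1]...[a_g,b_g] = 1>.
Number of generators = 2g = 2*32 = 64

64


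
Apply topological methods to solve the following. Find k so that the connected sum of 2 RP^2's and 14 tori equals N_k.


Since a >= 1, the sum is non-orientable; each T^2 can be replaced by RP^2 # RP^2 (since T^2#RP^2 = 3RP^2).
Total crosscaps k = 2 + 2*14 = 30.
Check via chi: chi = 2*1 + 14*0 - (2+14-1)*2 = -28 = 2 - k = -28. Consistent.

30


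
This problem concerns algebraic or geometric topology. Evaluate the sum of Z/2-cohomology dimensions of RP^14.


H^k(RP^14; Z/2) = Z/2 for each 0 <= k <= 14.
Total dimension = 14 + 1 = 15

15


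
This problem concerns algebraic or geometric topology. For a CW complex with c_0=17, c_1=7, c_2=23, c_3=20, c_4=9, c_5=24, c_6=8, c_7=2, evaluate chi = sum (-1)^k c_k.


chi = sum_k (-1)^k c_k.
= (-1)^0*17 + (-1)^1*7 + (-1)^2*23 + (-1)^3*20 + (-1)^4*9 + (-1)^5*24 + (-1)^6*8 + (-1)^7*2
= (17) + (-7) + (23) + (-20) + (9) + (-24) + (8) + (-2)
= 4

4


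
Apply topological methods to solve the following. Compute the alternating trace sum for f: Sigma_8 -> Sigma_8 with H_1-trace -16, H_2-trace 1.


L(f) = tr(f_0*) - tr(f_1*) + tr(f_2*).
= 1 - (-16) + (1)
= 18

18


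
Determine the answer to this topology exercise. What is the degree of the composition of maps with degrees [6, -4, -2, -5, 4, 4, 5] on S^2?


Degree is multiplicative: deg(composition) = product of degrees.
= (6) * (-4) * (-2) * (-5) * (4) * (4) * (5) = -19200

-19200


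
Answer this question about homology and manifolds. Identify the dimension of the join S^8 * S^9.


Join of spheres: S^m * S^n = S^{m+n+1}.
dim = 8 + 9 + 1 = 18

18


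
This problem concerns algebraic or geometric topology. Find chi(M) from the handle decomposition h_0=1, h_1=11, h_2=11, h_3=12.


Handles of index k contribute (-1)^k to chi (same as CW cells).
chi = (1) + (-11) + (11) + (-12) = -11

-11


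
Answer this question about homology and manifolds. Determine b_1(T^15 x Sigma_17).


pi_1(A x B) = pi_1(A) x pi_1(B); rank of abelianization = b_1.
b_1(T^15) = 15, b_1(Sigma_17) = 2*17 = 34.
b_1(product) = 15 + 34 = 49

49


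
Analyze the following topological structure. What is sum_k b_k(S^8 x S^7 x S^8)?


Total Betti number is multiplicative under products.
Each S^d (d>=1) has total Betti number 2.
There are 3 sphere factors.
Total = 2^3 = 8

8


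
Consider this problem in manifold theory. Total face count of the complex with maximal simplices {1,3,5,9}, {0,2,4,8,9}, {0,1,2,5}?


Each maximal simplex on m vertices has 2^m - 1 nonempty faces.
Take the union (dedupe shared faces).
Total distinct faces = 54

54


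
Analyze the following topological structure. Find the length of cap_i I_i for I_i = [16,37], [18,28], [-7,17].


Intersection = [max(a_i), min(b_i)] = [18, 17].
Since 18 > 17, the intersection is empty.
Length = 0

0


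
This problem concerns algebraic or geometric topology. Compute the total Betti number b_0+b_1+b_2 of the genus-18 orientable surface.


For Sigma_18: b_0 = 1, b_1 = 2g = 36, b_2 = 1.
Total = 1 + 36 + 1 = 38

38


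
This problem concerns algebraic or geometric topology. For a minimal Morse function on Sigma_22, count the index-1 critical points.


A perfect Morse function has m_k = b_k.
For Sigma_22: b_0=1, b_1=2g=44, b_2=1.
Saddles m_1 = 2g = 44

44


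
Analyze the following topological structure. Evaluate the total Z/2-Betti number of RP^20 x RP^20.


dim H^*(RP^n; Z/2) = n+1 (one Z/2 in each degree 0..n).
Total Betti number is multiplicative.
Total = (20+1) * (20+1) = 21 * 21 = 441

441


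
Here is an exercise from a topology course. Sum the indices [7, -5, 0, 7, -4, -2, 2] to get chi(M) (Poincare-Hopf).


Poincare-Hopf: chi(M) = sum of indices of zeros.
chi = (7) + (-5) + (0) + (7) + (-4) + (-2) + (2) = 5

5


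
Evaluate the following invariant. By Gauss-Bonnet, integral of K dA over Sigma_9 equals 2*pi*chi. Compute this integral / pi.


Gauss-Bonnet: integral K dA = 2*pi*chi(M).
chi(Sigma_9) = 2 - 2*9 = -16.
(integral K dA)/pi = 2*chi = 2*(-16) = -32

-32


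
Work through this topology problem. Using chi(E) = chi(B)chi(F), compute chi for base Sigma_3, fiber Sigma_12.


For a fiber bundle F -> E -> B (with CW structure): chi(E) = chi(B) * chi(F).
chi(Sigma_3) = -4, chi(Sigma_12) = -22.
chi(E) = (-4) * (-22) = 88

88


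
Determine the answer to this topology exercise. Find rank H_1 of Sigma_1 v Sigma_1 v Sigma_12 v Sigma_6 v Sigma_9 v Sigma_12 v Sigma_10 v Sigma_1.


For a wedge X v Y: reduced H_k(X v Y) = H_k(X) + H_k(Y).
Each Sigma_g contributes b_1 = 2g.
b_1 = 2 + 2 + 24 + 12 + 18 + 24 + 20 + 2 = 104

104


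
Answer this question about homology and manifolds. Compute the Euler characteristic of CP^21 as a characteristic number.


For any closed oriented manifold, <e(TM),[M]> = chi(M).
chi(CP^21) = 21+1 = 22

22


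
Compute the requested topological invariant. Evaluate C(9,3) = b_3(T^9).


By the Kunneth formula, b_k(T^n) = C(n,k).
b_3(T^9) = C(9,3).
C(9,3) = 9!/(3!*6!) = 84

84


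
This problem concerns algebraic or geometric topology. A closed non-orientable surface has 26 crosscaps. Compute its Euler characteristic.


For a non-orientable closed surface with k crosscaps: chi = 2 - k.
Here k = 26.
chi = 2 - 26 = -24

-24


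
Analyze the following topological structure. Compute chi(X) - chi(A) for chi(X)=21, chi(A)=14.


Relative Euler characteristic: chi(X, A) = chi(X) - chi(A).
= 21 - (14) = 7

7


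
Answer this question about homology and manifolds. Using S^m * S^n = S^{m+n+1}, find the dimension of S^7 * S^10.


Join of spheres: S^m * S^n = S^{m+n+1}.
dim = 7 + 10 + 1 = 18

18


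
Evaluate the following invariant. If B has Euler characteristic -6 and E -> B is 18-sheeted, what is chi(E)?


For a finite covering: chi(E) = (number of sheets) * chi(B).
chi(E) = 18 * (-6) = -108

-108


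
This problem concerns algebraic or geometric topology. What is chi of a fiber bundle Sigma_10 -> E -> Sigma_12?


For a fiber bundle F -> E -> B (with CW structure): chi(E) = chi(B) * chi(F).
chi(Sigma_12) = -22, chi(Sigma_10) = -18.
chi(E) = (-22) * (-18) = 396

396


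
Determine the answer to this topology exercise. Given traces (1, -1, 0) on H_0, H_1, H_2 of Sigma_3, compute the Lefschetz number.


L(f) = tr(f_0*) - tr(f_1*) + tr(f_2*).
= 1 - (-1) + (0)
= 2

2


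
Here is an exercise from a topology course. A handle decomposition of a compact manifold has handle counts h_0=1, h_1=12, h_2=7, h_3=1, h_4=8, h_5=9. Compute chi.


Handles of index k contribute (-1)^k to chi (same as CW cells).
chi = (1) + (-12) + (7) + (-1) + (8) + (-9) = -6

-6


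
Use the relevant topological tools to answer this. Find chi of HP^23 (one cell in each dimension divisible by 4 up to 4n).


HP^23 has one cell in each dimension 0, 4, ..., 4*23 (23+1 cells, all even-dim).
chi = 23 + 1 = 24

24


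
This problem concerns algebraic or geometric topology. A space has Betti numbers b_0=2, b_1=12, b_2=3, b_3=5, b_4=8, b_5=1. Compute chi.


chi = sum_k (-1)^k b_k.
= (2) + (-12) + (3) + (-5) + (8) + (-1)
= -5

-5


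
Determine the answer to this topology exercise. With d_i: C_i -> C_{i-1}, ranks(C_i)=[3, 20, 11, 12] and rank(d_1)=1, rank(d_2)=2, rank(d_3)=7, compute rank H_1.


rank H_k = rank(ker d_k) - rank(im d_{k+1}).
rank(ker d_1) = rank(C_1) - rank(d_1) = 20 - 1 = 19.
rank(im d_{1+1}) = 2.
rank H_1 = 19 - 2 = 17

17


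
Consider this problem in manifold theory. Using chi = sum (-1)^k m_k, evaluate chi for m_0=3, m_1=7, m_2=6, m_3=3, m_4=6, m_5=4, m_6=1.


Morse theory: chi(M) = sum_k (-1)^k m_k where m_k = #(index-k critical points).
= (3) + (-7) + (6) + (-3) + (6) + (-4) + (1) = 2

2


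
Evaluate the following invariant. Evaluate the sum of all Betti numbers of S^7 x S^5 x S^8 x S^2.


Total Betti number is multiplicative under products.
Each S^d (d>=1) has total Betti number 2.
There are 4 sphere factors.
Total = 2^4 = 16

16


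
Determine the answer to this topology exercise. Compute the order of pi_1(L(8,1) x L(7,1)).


pi_1(X x Y) = pi_1(X) x pi_1(Y).
pi_1(L(8,1)) = Z/8, pi_1(L(7,1)) = Z/7.
|Z/8 x Z/7| = 8 * 7 = 56

56


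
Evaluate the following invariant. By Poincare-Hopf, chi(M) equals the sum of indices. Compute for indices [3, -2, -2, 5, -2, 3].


Poincare-Hopf: chi(M) = sum of indices of zeros.
chi = (3) + (-2) + (-2) + (5) + (-2) + (3) = 5

5


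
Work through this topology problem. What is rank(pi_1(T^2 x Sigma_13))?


pi_1(A x B) = pi_1(A) x pi_1(B); rank of abelianization = b_1.
b_1(T^2) = 2, b_1(Sigma_13) = 2*13 = 26.
b_1(product) = 2 + 26 = 28

28


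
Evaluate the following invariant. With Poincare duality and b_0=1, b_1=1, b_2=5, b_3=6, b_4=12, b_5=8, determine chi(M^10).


By Poincare duality b_k = b_{10-k}, so full Betti numbers: b_0=1, b_1=1, b_2=5, b_3=6, b_4=12, b_5=8, b_6=12, b_7=6, b_8=5, b_9=1, b_10=1.
chi = sum (-1)^k b_k = 14

14


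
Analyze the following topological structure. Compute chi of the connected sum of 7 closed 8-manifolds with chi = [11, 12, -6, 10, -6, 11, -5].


For n-manifolds: chi(A#B) = chi(A) + chi(B) - chi(S^8).
chi(S^8) = 1 + (-1)^8 = 2.
chi(#) = (sum chi_i) - (7-1)*chi(S^8) = 27 - 6*2 = 15

15


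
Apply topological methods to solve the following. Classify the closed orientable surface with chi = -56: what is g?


chi = 2 - 2g for closed orientable surfaces.
-56 = 2 - 2g
2g = 2 - (-56) = 58
g = 29

29


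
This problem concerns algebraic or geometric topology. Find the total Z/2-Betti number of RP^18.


H^k(RP^18; Z/2) = Z/2 for each 0 <= k <= 18.
Total dimension = 18 + 1 = 19

19


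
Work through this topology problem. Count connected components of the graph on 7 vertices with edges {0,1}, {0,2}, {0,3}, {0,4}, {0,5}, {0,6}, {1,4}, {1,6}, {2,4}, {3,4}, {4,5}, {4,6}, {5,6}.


Run DFS/union-find over 7 vertices.
V = 7, E = 13.
Number of components = 1

1


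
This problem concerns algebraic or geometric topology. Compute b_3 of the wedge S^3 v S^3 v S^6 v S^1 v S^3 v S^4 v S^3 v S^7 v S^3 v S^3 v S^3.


For a wedge of spheres, H_k (k>0) is free on one generator per sphere of dimension k.
Spheres of dimension 3: count = 7.
b_3 = 7

7


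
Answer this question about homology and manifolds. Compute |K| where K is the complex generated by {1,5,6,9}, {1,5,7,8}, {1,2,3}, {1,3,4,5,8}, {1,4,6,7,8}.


Each maximal simplex on m vertices has 2^m - 1 nonempty faces.
Take the union (dedupe shared faces).
Total distinct faces = 73

73


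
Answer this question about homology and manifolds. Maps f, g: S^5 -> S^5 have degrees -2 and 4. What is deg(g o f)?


Degree is multiplicative under composition: deg(g o f) = deg(g) * deg(f).
= 4 * -2 = -8

-8


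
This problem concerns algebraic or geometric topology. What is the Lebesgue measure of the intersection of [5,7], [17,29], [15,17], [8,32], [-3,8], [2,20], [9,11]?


Intersection = [max(a_i), min(b_i)] = [17, 7].
Since 17 > 7, the intersection is empty.
Length = 0

0


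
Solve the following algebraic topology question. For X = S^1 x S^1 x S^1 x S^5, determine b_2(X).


Each S^d has Poincare polynomial 1 + t^d.
The product S^1 x S^1 x S^1 x S^5 has Poincare polynomial prod(1+t^d_i).
Expanding: b_0=1, b_1=3, b_2=3, b_3=1, b_5=1, b_6=3, b_7=3, b_8=1.
b_2 = 3

3


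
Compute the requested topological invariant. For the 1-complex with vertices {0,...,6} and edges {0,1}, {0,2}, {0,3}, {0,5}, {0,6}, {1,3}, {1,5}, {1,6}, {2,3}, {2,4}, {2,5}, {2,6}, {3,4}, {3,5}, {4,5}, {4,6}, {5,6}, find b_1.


b_1 = E - V + (number of components).
E = 17, V = 7, components = 1.
b_1 = 17 - 7 + 1 = 11

11


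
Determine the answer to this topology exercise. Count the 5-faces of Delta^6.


Delta^6 has 6+1 vertices. A 5-face is a choice of 5+1 vertices.
f_5 = C(6+1, 5+1) = C(7,6) = 7

7


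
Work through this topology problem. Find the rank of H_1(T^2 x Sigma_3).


pi_1(A x B) = pi_1(A) x pi_1(B); rank of abelianization = b_1.
b_1(T^2) = 2, b_1(Sigma_3) = 2*3 = 6.
b_1(product) = 2 + 6 = 8

8


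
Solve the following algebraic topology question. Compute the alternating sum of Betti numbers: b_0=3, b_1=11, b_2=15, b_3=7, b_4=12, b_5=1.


chi = sum_k (-1)^k b_k.
= (3) + (-11) + (15) + (-7) + (12) + (-1)
= 11

11


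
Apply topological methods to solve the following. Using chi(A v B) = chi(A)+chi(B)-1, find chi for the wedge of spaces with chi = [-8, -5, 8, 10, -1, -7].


chi(A v B) = chi(A) + chi(B) - 1 (one point identified).
For 6 spaces: chi = (sum chi_i) - (6 - 1).
sum = -3; chi = -3 - 5 = -8

-8


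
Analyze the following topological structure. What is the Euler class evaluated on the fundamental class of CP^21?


For any closed oriented manifold, <e(TM),[M]> = chi(M).
chi(CP^21) = 21+1 = 22

22


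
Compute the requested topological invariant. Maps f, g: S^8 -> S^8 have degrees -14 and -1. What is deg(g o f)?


Degree is multiplicative under composition: deg(g o f) = deg(g) * deg(f).
= -1 * -14 = 14

14


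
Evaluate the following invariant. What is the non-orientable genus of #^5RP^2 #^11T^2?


Since a >= 1, the sum is non-orientable; each T^2 can be replaced by RP^2 # RP^2 (since T^2#RP^2 = 3RP^2).
Total crosscaps k = 5 + 2*11 = 27.
Check via chi: chi = 5*1 + 11*0 - (5+11-1)*2 = -25 = 2 - k = -25. Consistent.

27


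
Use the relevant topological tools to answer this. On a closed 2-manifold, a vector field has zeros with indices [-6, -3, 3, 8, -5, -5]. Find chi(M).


Poincare-Hopf: chi(M) = sum of indices of zeros.
chi = (-6) + (-3) + (3) + (8) + (-5) + (-5) = -8

-8


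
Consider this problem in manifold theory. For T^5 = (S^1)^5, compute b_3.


By the Kunneth formula, b_k(T^n) = C(n,k).
b_3(T^5) = C(5,3).
C(5,3) = 5!/(3!*2!) = 10

10


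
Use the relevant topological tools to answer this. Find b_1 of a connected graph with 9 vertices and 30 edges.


For a connected graph: rank(pi_1) = b_1 = E - V + 1 = 1 - chi.
chi = V - E = 9 - 30 = -21.
rank = 1 - (-21) = 30 - 9 + 1 = 22

22


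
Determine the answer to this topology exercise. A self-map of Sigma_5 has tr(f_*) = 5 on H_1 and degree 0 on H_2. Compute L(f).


L(f) = tr(f_0*) - tr(f_1*) + tr(f_2*).
= 1 - (5) + (0)
= -4

-4


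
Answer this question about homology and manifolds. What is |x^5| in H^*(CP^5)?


|x| = 2 in H^*(CP^n).
|x^5| = 5 * |x| = 5 * 2 = 10

10


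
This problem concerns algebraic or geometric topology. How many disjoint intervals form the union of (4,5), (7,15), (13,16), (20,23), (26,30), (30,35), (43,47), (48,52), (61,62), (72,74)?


Sort and merge overlapping open intervals.
Merged: (4,5), (7,16), (20,23), (26,30), (30,35), (43,47), (48,52), (61,62), (72,74).
Number of components = 9

9


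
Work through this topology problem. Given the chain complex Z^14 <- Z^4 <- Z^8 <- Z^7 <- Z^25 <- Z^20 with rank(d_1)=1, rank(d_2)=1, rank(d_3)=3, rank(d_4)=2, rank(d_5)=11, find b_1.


rank H_k = rank(ker d_k) - rank(im d_{k+1}).
rank(ker d_1) = rank(C_1) - rank(d_1) = 4 - 1 = 3.
rank(im d_{1+1}) = 1.
rank H_1 = 3 - 1 = 2

2


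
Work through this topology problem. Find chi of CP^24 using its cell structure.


CP^24 has one cell in each even dimension 0, 2, ..., 2*24 (24+1 cells total).
All cells are even-dimensional, so chi = number of cells.
chi = 24 + 1 = 25

25


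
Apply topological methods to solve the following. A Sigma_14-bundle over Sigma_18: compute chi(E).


For a fiber bundle F -> E -> B (with CW structure): chi(E) = chi(B) * chi(F).
chi(Sigma_18) = -34, chi(Sigma_14) = -26.
chi(E) = (-34) * (-26) = 884

884


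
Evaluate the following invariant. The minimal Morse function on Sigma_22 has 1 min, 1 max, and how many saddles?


A perfect Morse function has m_k = b_k.
For Sigma_22: b_0=1, b_1=2g=44, b_2=1.
Saddles m_1 = 2g = 44

44


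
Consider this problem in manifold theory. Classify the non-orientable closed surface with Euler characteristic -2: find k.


chi = 2 - k for closed non-orientable surfaces with k crosscaps.
-2 = 2 - k
k = 2 - (-2) = 4

4


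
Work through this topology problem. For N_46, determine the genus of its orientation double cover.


chi(N_46) = 2 - 46 = -44.
Double cover: chi(Sigma_g) = 2 * chi(N_46) = 2*(-44) = -88.
2 - 2g = -88, so g = (2 - (-88))/2 = 90/2 = 45

45


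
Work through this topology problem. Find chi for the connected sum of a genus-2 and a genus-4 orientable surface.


chi(Sigma_2) = 2 - 2*2 = -2
chi(Sigma_4) = 2 - 2*4 = -6
For surfaces: chi(A#B) = chi(A) + chi(B) - 2.
chi = -2 + -6 - 2 = -10

-10


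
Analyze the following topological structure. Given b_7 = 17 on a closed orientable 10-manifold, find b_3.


Poincare duality for closed orientable n-manifolds: b_k = b_{n-k}.
Here n = 10, so b_3 = b_7 = 17

17


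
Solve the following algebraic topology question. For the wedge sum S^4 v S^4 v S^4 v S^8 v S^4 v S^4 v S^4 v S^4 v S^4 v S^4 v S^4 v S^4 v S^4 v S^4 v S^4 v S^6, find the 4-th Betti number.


For a wedge of spheres, H_k (k>0) is free on one generator per sphere of dimension k.
Spheres of dimension 4: count = 14.
b_4 = 14

14


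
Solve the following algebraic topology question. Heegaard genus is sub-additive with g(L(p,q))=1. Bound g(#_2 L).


Heegaard genus satisfies g(A#B) <= g(A) + g(B).
Each lens space has g = 1.
Upper bound: 2 * 1 = 2

2


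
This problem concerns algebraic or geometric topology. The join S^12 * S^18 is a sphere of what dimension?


Join of spheres: S^m * S^n = S^{m+n+1}.
dim = 12 + 18 + 1 = 31

31


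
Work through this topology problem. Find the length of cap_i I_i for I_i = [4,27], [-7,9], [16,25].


Intersection = [max(a_i), min(b_i)] = [16, 9].
Since 16 > 9, the intersection is empty.
Length = 0

0


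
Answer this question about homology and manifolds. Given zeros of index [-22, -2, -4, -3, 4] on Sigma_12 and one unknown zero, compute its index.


Poincare-Hopf: sum of indices = chi(M).
chi(Sigma_12) = 2 - 2*12 = -22.
Sum of known indices = -27.
x = chi - (sum known) = -22 - (-27) = 5

5


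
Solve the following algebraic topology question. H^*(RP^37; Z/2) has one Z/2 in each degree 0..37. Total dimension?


H^k(RP^37; Z/2) = Z/2 for each 0 <= k <= 37.
Total dimension = 37 + 1 = 38

38


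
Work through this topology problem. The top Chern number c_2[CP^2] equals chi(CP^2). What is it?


For any closed oriented manifold, <e(TM),[M]> = chi(M).
chi(CP^2) = 2+1 = 3

3


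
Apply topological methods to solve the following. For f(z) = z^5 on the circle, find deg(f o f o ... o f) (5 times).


deg(f) = 5. Degree is multiplicative: deg(f^5) = (deg f)^5.
deg(f^5) = (5)^5 = 3125

3125


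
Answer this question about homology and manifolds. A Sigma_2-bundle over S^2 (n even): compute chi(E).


chi(S^2) = 2 (n even), chi(Sigma_2) = 2 - 2*2 = -2.
chi(E) = 2 * (-2) = -4

-4


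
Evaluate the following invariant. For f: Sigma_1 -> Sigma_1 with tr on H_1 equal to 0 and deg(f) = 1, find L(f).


L(f) = tr(f_0*) - tr(f_1*) + tr(f_2*).
= 1 - (0) + (1)
= 2

2


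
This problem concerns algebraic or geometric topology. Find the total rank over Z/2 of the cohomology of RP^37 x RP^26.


dim H^*(RP^n; Z/2) = n+1 (one Z/2 in each degree 0..n).
Total Betti number is multiplicative.
Total = (37+1) * (26+1) = 38 * 27 = 1026

1026


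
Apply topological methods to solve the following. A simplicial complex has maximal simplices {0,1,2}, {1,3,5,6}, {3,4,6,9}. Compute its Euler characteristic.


Enumerate all faces; f-vector: f_0=8, f_1=14, f_2=9, f_3=2.
chi = sum (-1)^k f_k = 1

1


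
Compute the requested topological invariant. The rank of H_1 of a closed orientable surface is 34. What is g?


For a closed orientable surface: b_1 = 2g.
34 = 2g
g = 34 / 2 = 17

17


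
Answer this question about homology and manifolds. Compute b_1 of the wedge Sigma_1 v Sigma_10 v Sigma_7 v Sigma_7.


For a wedge X v Y: reduced H_k(X v Y) = H_k(X) + H_k(Y).
Each Sigma_g contributes b_1 = 2g.
b_1 = 2 + 20 + 14 + 14 = 50

50


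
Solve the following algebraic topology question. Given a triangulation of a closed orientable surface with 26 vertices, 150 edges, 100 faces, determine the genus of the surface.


chi = V - E + F = 26 - 150 + 100 = -24
For orientable closed surface: chi = 2 - 2g, so g = (2 - chi)/2.
g = (2 - (-24)) / 2 = 26 / 2 = 13

13


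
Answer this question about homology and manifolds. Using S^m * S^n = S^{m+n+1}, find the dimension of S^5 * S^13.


Join of spheres: S^m * S^n = S^{m+n+1}.
dim = 5 + 13 + 1 = 19

19


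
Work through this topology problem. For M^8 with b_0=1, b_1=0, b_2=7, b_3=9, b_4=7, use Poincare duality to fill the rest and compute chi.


By Poincare duality b_k = b_{8-k}, so full Betti numbers: b_0=1, b_1=0, b_2=7, b_3=9, b_4=7, b_5=9, b_6=7, b_7=0, b_8=1.
chi = sum (-1)^k b_k = 5

5


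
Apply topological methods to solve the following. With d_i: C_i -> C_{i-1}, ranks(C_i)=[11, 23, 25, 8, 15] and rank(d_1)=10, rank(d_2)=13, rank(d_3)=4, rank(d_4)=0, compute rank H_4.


rank H_k = rank(ker d_k) - rank(im d_{k+1}).
rank(ker d_4) = rank(C_4) - rank(d_4) = 15 - 0 = 15.
rank(im d_{4+1}) = 0.
rank H_4 = 15 - 0 = 15

15


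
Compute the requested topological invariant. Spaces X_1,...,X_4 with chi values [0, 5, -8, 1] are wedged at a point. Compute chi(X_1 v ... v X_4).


chi(A v B) = chi(A) + chi(B) - 1 (one point identified).
For 4 spaces: chi = (sum chi_i) - (4 - 1).
sum = -2; chi = -2 - 3 = -5

-5


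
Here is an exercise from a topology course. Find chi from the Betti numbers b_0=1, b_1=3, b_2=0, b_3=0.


chi = sum_k (-1)^k b_k.
= (1) + (-3) + (0) + (0)
= -2

-2


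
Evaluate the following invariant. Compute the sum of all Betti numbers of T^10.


b_k(T^10) = C(10,k), so the sum over k is sum_k C(10,k) = 2^10.
Total = 2^10 = 1024

1024


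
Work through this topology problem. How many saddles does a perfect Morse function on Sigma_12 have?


A perfect Morse function has m_k = b_k.
For Sigma_12: b_0=1, b_1=2g=24, b_2=1.
Saddles m_1 = 2g = 24

24


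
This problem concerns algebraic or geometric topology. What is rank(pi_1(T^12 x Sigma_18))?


pi_1(A x B) = pi_1(A) x pi_1(B); rank of abelianization = b_1.
b_1(T^12) = 12, b_1(Sigma_18) = 2*18 = 36.
b_1(product) = 12 + 36 = 48

48


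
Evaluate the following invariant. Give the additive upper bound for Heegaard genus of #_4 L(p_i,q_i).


Heegaard genus satisfies g(A#B) <= g(A) + g(B).
Each lens space has g = 1.
Upper bound: 4 * 1 = 4

4


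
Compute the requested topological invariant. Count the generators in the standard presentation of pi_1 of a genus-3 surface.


Standard presentation: pi_1(Sigma_g) = <a_1,b_1,...,a_g,b_g | [a_1,b_1]...[a_g,b_g] = 1>.
Number of generators = 2g = 2*3 = 6

6


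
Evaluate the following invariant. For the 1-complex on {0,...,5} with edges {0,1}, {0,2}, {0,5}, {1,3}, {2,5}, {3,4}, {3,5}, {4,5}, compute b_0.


Run DFS/union-find over 6 vertices.
V = 6, E = 8.
Number of components = 1

1


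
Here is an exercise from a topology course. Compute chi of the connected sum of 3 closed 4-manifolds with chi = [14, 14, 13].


For n-manifolds: chi(A#B) = chi(A) + chi(B) - chi(S^4).
chi(S^4) = 1 + (-1)^4 = 2.
chi(#) = (sum chi_i) - (3-1)*chi(S^4) = 41 - 2*2 = 37

37


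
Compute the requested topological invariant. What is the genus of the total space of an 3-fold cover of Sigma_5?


For an n-sheeted cover: chi(E) = n * chi(B).
chi(Sigma_5) = 2 - 2*5 = -8.
chi(E) = 3 * (-8) = -24.
genus(E) = (2 - chi(E))/2 = (2 - (-24))/2 = 26/2 = 13

13


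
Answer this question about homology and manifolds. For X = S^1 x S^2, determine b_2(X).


Each S^d has Poincare polynomial 1 + t^d.
The product S^1 x S^2 has Poincare polynomial prod(1+t^d_i).
Expanding: b_0=1, b_1=1, b_2=1, b_3=1.
b_2 = 1

1


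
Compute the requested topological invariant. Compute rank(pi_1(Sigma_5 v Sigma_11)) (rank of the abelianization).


For a wedge: H_1(A v B) = H_1(A) + H_1(B).
b_1(Sigma_5) = 10, b_1(Sigma_11) = 22.
b_1 = 10 + 22 = 32

32


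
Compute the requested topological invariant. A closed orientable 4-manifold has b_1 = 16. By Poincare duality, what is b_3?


Poincare duality for closed orientable n-manifolds: b_k = b_{n-k}.
Here n = 4, so b_3 = b_1 = 16

16


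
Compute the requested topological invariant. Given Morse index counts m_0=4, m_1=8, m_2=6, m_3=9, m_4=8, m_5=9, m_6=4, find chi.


Morse theory: chi(M) = sum_k (-1)^k m_k where m_k = #(index-k critical points).
= (4) + (-8) + (6) + (-9) + (8) + (-9) + (4) = -4

-4


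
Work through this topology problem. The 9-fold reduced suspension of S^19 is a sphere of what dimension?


Each suspension raises dimension by 1: Sigma S^n = S^{n+1}.
Sigma^9 S^19 = S^{19+9} = S^28

28


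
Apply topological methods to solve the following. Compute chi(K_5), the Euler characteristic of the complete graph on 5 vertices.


K_5: V = 5, E = C(5,2) = 10.
chi = V - E = 5 - 10 = -5

-5


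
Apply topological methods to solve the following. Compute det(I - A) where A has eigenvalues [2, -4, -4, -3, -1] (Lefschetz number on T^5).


For a torus self-map: L(f) = det(I - A) where A acts on H_1.
L(f) = (1-2) * (1--4) * (1--4) * (1--3) * (1--1) = -1 * 5 * 5 * 4 * 2 = -200

-200


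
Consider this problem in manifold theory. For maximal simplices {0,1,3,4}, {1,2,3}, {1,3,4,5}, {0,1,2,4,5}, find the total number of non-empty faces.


Each maximal simplex on m vertices has 2^m - 1 nonempty faces.
Take the union (dedupe shared faces).
Total distinct faces = 45

45


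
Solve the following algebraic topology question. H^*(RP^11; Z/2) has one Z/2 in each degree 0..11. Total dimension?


H^k(RP^11; Z/2) = Z/2 for each 0 <= k <= 11.
Total dimension = 11 + 1 = 12

12


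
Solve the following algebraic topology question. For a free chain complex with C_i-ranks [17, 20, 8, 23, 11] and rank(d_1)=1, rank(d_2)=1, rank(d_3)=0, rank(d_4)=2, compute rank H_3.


rank H_k = rank(ker d_k) - rank(im d_{k+1}).
rank(ker d_3) = rank(C_3) - rank(d_3) = 23 - 0 = 23.
rank(im d_{3+1}) = 2.
rank H_3 = 23 - 2 = 21

21


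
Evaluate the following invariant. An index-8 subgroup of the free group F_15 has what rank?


Nielsen-Schreier: an index-n subgroup of F_r is free of rank 1 + n(r-1).
Equivalently: chi(cover) = n*chi(base); chi(vee_r S^1) = 1 - 15 = -14.
chi(E) = 8*(-14) = -112; rank = 1 - chi(E) = 1 - (-112) = 113.
rank = 1 + 8*(15-1) = 1 + 112 = 113

113


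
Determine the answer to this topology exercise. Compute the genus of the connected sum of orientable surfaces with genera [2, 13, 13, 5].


Genus is additive under connected sum of orientable surfaces.
g = 2 + 13 + 13 + 5 = 33

33


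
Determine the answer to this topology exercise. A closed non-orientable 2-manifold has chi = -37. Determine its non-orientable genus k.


chi = 2 - k for closed non-orientable surfaces with k crosscaps.
-37 = 2 - k
k = 2 - (-37) = 39

39


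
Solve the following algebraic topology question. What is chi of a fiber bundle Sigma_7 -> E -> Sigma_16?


For a fiber bundle F -> E -> B (with CW structure): chi(E) = chi(B) * chi(F).
chi(Sigma_16) = -30, chi(Sigma_7) = -12.
chi(E) = (-30) * (-12) = 360

360


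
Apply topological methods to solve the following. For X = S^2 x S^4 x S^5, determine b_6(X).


Each S^d has Poincare polynomial 1 + t^d.
The product S^2 x S^4 x S^5 has Poincare polynomial prod(1+t^d_i).
Expanding: b_0=1, b_2=1, b_4=1, b_5=1, b_6=1, b_7=1, b_9=1, b_11=1.
b_6 = 1

1


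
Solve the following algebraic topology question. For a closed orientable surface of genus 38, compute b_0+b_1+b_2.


For Sigma_38: b_0 = 1, b_1 = 2g = 76, b_2 = 1.
Total = 1 + 76 + 1 = 78

78


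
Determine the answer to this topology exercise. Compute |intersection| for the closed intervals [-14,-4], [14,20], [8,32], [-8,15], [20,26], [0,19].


Intersection = [max(a_i), min(b_i)] = [20, -4].
Since 20 > -4, the intersection is empty.
Length = 0

0


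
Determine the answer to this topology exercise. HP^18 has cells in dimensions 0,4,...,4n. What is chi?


HP^18 has one cell in each dimension 0, 4, ..., 4*18 (18+1 cells, all even-dim).
chi = 18 + 1 = 19

19


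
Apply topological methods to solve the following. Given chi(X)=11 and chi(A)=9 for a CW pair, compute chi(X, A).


Relative Euler characteristic: chi(X, A) = chi(X) - chi(A).
= 11 - (9) = 2

2


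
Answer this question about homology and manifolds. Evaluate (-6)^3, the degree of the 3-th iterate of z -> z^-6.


deg(f) = -6. Degree is multiplicative: deg(f^3) = (deg f)^3.
deg(f^3) = (-6)^3 = -216

-216


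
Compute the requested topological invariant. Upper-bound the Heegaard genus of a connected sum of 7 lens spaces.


Heegaard genus satisfies g(A#B) <= g(A) + g(B).
Each lens space has g = 1.
Upper bound: 7 * 1 = 7

7


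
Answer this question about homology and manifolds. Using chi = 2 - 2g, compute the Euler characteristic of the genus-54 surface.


For a closed orientable surface of genus g: chi = 2 - 2g.
Here g = 54.
chi = 2 - 2*54 = 2 - 108 = -106

-106


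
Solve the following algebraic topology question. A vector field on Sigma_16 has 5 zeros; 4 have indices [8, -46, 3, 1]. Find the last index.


Poincare-Hopf: sum of indices = chi(M).
chi(Sigma_16) = 2 - 2*16 = -30.
Sum of known indices = -34.
x = chi - (sum known) = -30 - (-34) = 4

4
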